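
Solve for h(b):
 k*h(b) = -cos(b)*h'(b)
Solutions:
 h(b) = C1*exp(k*(log(sin(b) - 1) - log(sin(b) + 1))/2)


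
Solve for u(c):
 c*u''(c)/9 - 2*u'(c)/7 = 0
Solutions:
 u(c) = C1 + C2*c^(25/7)


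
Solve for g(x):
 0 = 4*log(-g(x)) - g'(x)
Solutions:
 -li(-g(x)) = C1 + 4*x


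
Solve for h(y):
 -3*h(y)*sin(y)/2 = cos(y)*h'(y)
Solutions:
 h(y) = C1*cos(y)^(3/2)


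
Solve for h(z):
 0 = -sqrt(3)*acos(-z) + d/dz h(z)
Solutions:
 h(z) = C1 + sqrt(3)*(z*acos(-z) + sqrt(1 - z^2))


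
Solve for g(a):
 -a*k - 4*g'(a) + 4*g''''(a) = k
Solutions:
 g(a) = C1 + C4*exp(a) - a^2*k/8 - a*k/4 + (C2*sin(sqrt(3)*a/2) + C3*cos(sqrt(3)*a/2))*exp(-a/2)


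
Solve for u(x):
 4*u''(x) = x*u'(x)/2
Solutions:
 u(x) = C1 + C2*erfi(x/4)


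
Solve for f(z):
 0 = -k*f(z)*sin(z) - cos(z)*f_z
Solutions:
 f(z) = C1*exp(k*log(cos(z)))


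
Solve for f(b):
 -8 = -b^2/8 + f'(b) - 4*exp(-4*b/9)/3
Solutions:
 f(b) = C1 + b^3/24 - 8*b - 3*exp(-4*b/9)


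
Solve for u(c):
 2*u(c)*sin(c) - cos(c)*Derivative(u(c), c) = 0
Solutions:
 u(c) = C1/cos(c)^2


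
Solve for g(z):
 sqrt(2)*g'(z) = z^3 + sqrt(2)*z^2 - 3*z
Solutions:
 g(z) = C1 + sqrt(2)*z^4/8 + z^3/3 - 3*sqrt(2)*z^2/4


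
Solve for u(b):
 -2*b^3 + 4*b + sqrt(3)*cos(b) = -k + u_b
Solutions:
 u(b) = C1 - b^4/2 + 2*b^2 + b*k + sqrt(3)*sin(b)


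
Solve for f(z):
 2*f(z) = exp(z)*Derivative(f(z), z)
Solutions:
 f(z) = C1*exp(-2*exp(-z))


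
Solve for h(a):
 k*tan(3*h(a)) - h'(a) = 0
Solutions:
 h(a) = -asin(C1*exp(3*a*k))/3 + pi/3
 h(a) = asin(C1*exp(3*a*k))/3


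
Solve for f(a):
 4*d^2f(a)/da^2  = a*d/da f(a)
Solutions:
 f(a) = C1 + C2*erfi(sqrt(2)*a/4)


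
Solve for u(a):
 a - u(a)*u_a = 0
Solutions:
 u(a) = -sqrt(C1 + a^2)
 u(a) = sqrt(C1 + a^2)


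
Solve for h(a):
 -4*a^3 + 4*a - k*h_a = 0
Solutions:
 h(a) = C1 - a^4/k + 2*a^2/k


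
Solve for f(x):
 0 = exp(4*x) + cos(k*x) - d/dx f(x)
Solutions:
 f(x) = C1 + exp(4*x)/4 + sin(k*x)/k


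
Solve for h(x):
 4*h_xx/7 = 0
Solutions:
 h(x) = C1 + C2*x


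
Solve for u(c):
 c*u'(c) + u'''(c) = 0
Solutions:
 u(c) = C1 + Integral(C2*airyai(-c) + C3*airybi(-c), c)


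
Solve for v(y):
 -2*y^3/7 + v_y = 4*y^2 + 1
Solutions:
 v(y) = C1 + y^4/14 + 4*y^3/3 + y


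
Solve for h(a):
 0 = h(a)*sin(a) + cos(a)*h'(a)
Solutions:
 h(a) = C1*cos(a)


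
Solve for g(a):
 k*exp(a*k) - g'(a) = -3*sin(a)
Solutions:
 g(a) = C1 + exp(a*k) - 3*cos(a)


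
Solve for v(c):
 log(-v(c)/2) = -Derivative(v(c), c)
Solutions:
 Integral(1/(log(-_y) - log(2)), (_y, v(c))) = C1 - c


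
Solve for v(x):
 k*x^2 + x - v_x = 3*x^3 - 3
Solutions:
 v(x) = C1 + k*x^3/3 - 3*x^4/4 + x^2/2 + 3*x


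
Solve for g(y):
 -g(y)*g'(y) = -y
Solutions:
 g(y) = -sqrt(C1 + y^2)
 g(y) = sqrt(C1 + y^2)


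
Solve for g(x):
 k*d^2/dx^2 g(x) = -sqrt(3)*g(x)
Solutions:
 g(x) = C1*exp(-3^(1/4)*x*sqrt(-1/k)) + C2*exp(3^(1/4)*x*sqrt(-1/k))


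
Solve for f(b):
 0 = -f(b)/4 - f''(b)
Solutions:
 f(b) = C1*sin(b/2) + C2*cos(b/2)


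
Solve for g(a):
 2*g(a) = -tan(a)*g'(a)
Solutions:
 g(a) = C1/sin(a)^2


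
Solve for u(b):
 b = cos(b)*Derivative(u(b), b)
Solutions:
 u(b) = C1 + Integral(b/cos(b), b)


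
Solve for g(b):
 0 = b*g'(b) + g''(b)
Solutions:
 g(b) = C1 + C2*erf(sqrt(2)*b/2)


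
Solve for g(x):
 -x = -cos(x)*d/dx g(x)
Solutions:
 g(x) = C1 + Integral(x/cos(x), x)


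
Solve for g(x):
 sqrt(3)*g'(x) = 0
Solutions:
 g(x) = C1


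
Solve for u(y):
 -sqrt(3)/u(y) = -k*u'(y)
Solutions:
 u(y) = -sqrt(C1 + 2*sqrt(3)*y/k)
 u(y) = sqrt(C1 + 2*sqrt(3)*y/k)


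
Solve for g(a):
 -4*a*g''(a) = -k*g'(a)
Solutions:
 g(a) = C1 + a^(re(k)/4 + 1)*(C2*sin(log(a)*Abs(im(k))/4) + C3*cos(log(a)*im(k)/4))


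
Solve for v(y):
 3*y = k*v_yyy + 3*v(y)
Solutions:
 v(y) = C1*exp(3^(1/3)*y*(-1/k)^(1/3)) + C2*exp(y*(-1/k)^(1/3)*(-3^(1/3) + 3^(5/6)*I)/2) + C3*exp(-y*(-1/k)^(1/3)*(3^(1/3) + 3^(5/6)*I)/2) + y


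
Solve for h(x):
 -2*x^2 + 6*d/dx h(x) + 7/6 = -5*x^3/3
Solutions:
 h(x) = C1 - 5*x^4/72 + x^3/9 - 7*x/36


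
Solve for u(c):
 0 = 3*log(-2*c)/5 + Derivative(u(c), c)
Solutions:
 u(c) = C1 - 3*c*log(-c)/5 + 3*c*(1 - log(2))/5


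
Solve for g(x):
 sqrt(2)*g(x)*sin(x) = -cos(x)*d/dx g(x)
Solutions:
 g(x) = C1*cos(x)^(sqrt(2))


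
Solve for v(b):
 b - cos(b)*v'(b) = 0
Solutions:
 v(b) = C1 + Integral(b/cos(b), b)


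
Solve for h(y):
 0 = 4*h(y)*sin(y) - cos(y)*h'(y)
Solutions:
 h(y) = C1/cos(y)^4


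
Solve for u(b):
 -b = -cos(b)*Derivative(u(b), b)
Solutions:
 u(b) = C1 + Integral(b/cos(b), b)


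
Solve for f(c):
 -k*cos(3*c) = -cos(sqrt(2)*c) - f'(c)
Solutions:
 f(c) = C1 + k*sin(3*c)/3 - sqrt(2)*sin(sqrt(2)*c)/2


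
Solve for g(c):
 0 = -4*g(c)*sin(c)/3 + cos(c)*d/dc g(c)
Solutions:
 g(c) = C1/cos(c)^(4/3)


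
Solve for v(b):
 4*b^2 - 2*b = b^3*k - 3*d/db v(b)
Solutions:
 v(b) = C1 + b^4*k/12 - 4*b^3/9 + b^2/3


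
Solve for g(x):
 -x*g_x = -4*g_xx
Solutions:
 g(x) = C1 + C2*erfi(sqrt(2)*x/4)


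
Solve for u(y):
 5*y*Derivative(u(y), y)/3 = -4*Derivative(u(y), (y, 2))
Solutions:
 u(y) = C1 + C2*erf(sqrt(30)*y/12)


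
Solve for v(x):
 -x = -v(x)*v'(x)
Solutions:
 v(x) = -sqrt(C1 + x^2)
 v(x) = sqrt(C1 + x^2)


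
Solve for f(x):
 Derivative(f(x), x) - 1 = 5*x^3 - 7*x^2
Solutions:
 f(x) = C1 + 5*x^4/4 - 7*x^3/3 + x


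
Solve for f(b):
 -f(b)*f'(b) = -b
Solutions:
 f(b) = -sqrt(C1 + b^2)
 f(b) = sqrt(C1 + b^2)


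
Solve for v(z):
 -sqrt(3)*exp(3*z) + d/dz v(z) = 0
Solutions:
 v(z) = C1 + sqrt(3)*exp(3*z)/3


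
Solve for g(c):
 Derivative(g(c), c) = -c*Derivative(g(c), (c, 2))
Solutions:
 g(c) = C1 + C2*log(c)


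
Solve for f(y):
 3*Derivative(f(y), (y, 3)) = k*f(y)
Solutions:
 f(y) = C1*exp(3^(2/3)*k^(1/3)*y/3) + C2*exp(k^(1/3)*y*(-3^(2/3) + 3*3^(1/6)*I)/6) + C3*exp(-k^(1/3)*y*(3^(2/3) + 3*3^(1/6)*I)/6)


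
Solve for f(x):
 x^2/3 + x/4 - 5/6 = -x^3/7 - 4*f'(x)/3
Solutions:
 f(x) = C1 - 3*x^4/112 - x^3/12 - 3*x^2/32 + 5*x/8


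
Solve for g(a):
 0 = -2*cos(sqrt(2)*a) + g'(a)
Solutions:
 g(a) = C1 + sqrt(2)*sin(sqrt(2)*a)


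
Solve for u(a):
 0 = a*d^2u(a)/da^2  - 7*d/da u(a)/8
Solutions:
 u(a) = C1 + C2*a^(15/8)


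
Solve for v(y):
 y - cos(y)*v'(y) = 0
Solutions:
 v(y) = C1 + Integral(y/cos(y), y)


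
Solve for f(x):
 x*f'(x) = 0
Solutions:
 f(x) = C1


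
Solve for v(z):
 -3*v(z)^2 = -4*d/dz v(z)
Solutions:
 v(z) = -4/(C1 + 3*z)


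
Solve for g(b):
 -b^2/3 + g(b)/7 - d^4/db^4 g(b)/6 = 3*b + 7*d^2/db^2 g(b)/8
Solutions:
 g(b) = C1*exp(-sqrt(14)*b*sqrt(-147 + sqrt(24297))/28) + C2*exp(sqrt(14)*b*sqrt(-147 + sqrt(24297))/28) + C3*sin(sqrt(14)*b*sqrt(147 + sqrt(24297))/28) + C4*cos(sqrt(14)*b*sqrt(147 + sqrt(24297))/28) + 7*b^2/3 + 21*b + 343/12


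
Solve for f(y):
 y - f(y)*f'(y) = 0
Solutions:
 f(y) = -sqrt(C1 + y^2)
 f(y) = sqrt(C1 + y^2)


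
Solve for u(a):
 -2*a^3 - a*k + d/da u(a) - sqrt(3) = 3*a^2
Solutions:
 u(a) = C1 + a^4/2 + a^3 + a^2*k/2 + sqrt(3)*a


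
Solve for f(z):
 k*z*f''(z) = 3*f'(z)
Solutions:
 f(z) = C1 + z^(((re(k) + 3)*re(k) + im(k)^2)/(re(k)^2 + im(k)^2))*(C2*sin(3*log(z)*Abs(im(k))/(re(k)^2 + im(k)^2)) + C3*cos(3*log(z)*im(k)/(re(k)^2 + im(k)^2)))


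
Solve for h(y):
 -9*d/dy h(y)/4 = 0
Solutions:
 h(y) = C1


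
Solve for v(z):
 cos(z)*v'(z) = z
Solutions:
 v(z) = C1 + Integral(z/cos(z), z)


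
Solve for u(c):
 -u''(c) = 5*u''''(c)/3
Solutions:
 u(c) = C1 + C2*c + C3*sin(sqrt(15)*c/5) + C4*cos(sqrt(15)*c/5)


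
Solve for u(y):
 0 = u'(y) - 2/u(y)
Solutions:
 u(y) = -sqrt(C1 + 4*y)
 u(y) = sqrt(C1 + 4*y)


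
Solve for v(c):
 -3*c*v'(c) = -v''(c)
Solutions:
 v(c) = C1 + C2*erfi(sqrt(6)*c/2)


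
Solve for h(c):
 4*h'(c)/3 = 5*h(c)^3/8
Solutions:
 h(c) = -4*sqrt(-1/(C1 + 15*c))
 h(c) = 4*sqrt(-1/(C1 + 15*c))


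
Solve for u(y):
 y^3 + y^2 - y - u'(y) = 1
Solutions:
 u(y) = C1 + y^4/4 + y^3/3 - y^2/2 - y


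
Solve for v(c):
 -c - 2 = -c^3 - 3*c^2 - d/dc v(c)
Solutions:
 v(c) = C1 - c^4/4 - c^3 + c^2/2 + 2*c


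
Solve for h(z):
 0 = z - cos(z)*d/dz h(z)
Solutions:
 h(z) = C1 + Integral(z/cos(z), z)


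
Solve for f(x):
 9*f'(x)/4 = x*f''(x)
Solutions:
 f(x) = C1 + C2*x^(13/4)


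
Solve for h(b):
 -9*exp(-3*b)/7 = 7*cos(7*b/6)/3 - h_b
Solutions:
 h(b) = C1 + 2*sin(7*b/6) - 3*exp(-3*b)/7


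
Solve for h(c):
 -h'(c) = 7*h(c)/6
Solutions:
 h(c) = C1*exp(-7*c/6)


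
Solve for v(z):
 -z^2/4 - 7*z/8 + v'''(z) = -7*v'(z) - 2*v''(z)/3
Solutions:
 v(z) = C1 + z^3/84 + 139*z^2/2352 - 265*z/12348 + (C2*sin(sqrt(62)*z/3) + C3*cos(sqrt(62)*z/3))*exp(-z/3)


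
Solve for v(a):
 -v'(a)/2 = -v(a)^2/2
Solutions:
 v(a) = -1/(C1 + a)


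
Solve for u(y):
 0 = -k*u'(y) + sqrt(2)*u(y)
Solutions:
 u(y) = C1*exp(sqrt(2)*y/k)


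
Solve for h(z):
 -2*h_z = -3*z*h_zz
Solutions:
 h(z) = C1 + C2*z^(5/3)


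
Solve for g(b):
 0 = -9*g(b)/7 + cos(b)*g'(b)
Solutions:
 g(b) = C1*(sin(b) + 1)^(9/14)/(sin(b) - 1)^(9/14)


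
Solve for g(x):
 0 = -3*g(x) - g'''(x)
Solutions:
 g(x) = C3*exp(-3^(1/3)*x) + (C1*sin(3^(5/6)*x/2) + C2*cos(3^(5/6)*x/2))*exp(3^(1/3)*x/2)


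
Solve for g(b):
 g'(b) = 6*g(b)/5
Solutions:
 g(b) = C1*exp(6*b/5)


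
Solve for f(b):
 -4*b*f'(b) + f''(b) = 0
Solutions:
 f(b) = C1 + C2*erfi(sqrt(2)*b)


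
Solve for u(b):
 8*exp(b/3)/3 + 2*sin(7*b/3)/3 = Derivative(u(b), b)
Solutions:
 u(b) = C1 + 8*exp(b/3) - 2*cos(7*b/3)/7


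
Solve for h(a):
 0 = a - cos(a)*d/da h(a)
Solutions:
 h(a) = C1 + Integral(a/cos(a), a)


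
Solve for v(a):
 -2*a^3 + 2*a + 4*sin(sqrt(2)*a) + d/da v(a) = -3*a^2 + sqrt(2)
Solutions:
 v(a) = C1 + a^4/2 - a^3 - a^2 + sqrt(2)*a + 2*sqrt(2)*cos(sqrt(2)*a)


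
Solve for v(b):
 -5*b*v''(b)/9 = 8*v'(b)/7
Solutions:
 v(b) = C1 + C2/b^(37/35)


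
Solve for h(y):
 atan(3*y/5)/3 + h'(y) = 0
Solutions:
 h(y) = C1 - y*atan(3*y/5)/3 + 5*log(9*y^2 + 25)/18


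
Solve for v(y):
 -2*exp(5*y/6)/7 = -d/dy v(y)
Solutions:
 v(y) = C1 + 12*exp(5*y/6)/35


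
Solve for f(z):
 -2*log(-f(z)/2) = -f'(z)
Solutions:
 -Integral(1/(log(-_y) - log(2)), (_y, f(z)))/2 = C1 - z


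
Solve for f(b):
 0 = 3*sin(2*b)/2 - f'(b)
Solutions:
 f(b) = C1 - 3*cos(2*b)/4


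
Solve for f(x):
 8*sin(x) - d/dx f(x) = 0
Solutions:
 f(x) = C1 - 8*cos(x)


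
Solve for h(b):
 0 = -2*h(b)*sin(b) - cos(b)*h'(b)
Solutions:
 h(b) = C1*cos(b)^2


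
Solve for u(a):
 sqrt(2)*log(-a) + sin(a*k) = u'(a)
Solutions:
 u(a) = C1 + sqrt(2)*a*(log(-a) - 1) + Piecewise((-cos(a*k)/k, Ne(k, 0)), (0, True))


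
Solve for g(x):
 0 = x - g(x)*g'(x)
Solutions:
 g(x) = -sqrt(C1 + x^2)
 g(x) = sqrt(C1 + x^2)


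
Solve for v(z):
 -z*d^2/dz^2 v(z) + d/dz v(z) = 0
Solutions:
 v(z) = C1 + C2*z^2


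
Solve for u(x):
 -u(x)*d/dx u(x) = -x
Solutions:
 u(x) = -sqrt(C1 + x^2)
 u(x) = sqrt(C1 + x^2)


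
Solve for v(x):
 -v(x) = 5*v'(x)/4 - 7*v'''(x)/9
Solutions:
 v(x) = C1*exp(-21^(1/3)*x*(5*21^(1/3)/(sqrt(4431) + 84)^(1/3) + (sqrt(4431) + 84)^(1/3))/28)*sin(3^(1/6)*7^(1/3)*x*(-3^(2/3)*(sqrt(4431) + 84)^(1/3) + 15*7^(1/3)/(sqrt(4431) + 84)^(1/3))/28) + C2*exp(-21^(1/3)*x*(5*21^(1/3)/(sqrt(4431) + 84)^(1/3) + (sqrt(4431) + 84)^(1/3))/28)*cos(3^(1/6)*7^(1/3)*x*(-3^(2/3)*(sqrt(4431) + 84)^(1/3) + 15*7^(1/3)/(sqrt(4431) + 84)^(1/3))/28) + C3*exp(21^(1/3)*x*(5*21^(1/3)/(sqrt(4431) + 84)^(1/3) + (sqrt(4431) + 84)^(1/3))/14)


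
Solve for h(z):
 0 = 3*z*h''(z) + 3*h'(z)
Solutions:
 h(z) = C1 + C2*log(z)


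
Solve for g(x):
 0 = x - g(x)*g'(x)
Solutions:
 g(x) = -sqrt(C1 + x^2)
 g(x) = sqrt(C1 + x^2)


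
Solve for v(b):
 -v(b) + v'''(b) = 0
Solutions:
 v(b) = C3*exp(b) + (C1*sin(sqrt(3)*b/2) + C2*cos(sqrt(3)*b/2))*exp(-b/2)


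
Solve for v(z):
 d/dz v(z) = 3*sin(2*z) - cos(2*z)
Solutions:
 v(z) = C1 - sin(2*z)/2 - 3*cos(2*z)/2


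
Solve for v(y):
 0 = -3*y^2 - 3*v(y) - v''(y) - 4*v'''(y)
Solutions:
 v(y) = C3*exp(-y) - y^2 + (C1*sin(sqrt(39)*y/8) + C2*cos(sqrt(39)*y/8))*exp(3*y/8) + 2/3


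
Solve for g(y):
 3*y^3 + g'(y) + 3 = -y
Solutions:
 g(y) = C1 - 3*y^4/4 - y^2/2 - 3*y


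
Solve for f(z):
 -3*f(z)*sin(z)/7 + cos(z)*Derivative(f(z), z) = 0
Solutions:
 f(z) = C1/cos(z)^(3/7)


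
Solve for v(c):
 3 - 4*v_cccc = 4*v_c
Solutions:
 v(c) = C1 + C4*exp(-c) + 3*c/4 + (C2*sin(sqrt(3)*c/2) + C3*cos(sqrt(3)*c/2))*exp(c/2)


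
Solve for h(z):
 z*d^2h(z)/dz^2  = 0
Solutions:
 h(z) = C1 + C2*z


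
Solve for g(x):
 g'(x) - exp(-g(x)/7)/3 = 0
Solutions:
 g(x) = 7*log(C1 + x/21)


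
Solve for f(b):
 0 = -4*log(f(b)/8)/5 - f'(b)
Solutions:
 -5*Integral(1/(-log(_y) + 3*log(2)), (_y, f(b)))/4 = C1 - b


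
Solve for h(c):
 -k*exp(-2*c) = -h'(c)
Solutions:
 h(c) = C1 - k*exp(-2*c)/2


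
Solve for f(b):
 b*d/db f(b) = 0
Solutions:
 f(b) = C1


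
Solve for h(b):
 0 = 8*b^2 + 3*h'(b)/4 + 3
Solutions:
 h(b) = C1 - 32*b^3/9 - 4*b


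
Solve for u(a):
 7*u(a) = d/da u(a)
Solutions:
 u(a) = C1*exp(7*a)


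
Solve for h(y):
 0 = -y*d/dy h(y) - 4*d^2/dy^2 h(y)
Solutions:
 h(y) = C1 + C2*erf(sqrt(2)*y/4)


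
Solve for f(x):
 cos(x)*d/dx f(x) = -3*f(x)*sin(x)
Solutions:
 f(x) = C1*cos(x)^3


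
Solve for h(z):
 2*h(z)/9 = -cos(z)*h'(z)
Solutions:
 h(z) = C1*(sin(z) - 1)^(1/9)/(sin(z) + 1)^(1/9)


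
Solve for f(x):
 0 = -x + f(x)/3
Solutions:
 f(x) = 3*x


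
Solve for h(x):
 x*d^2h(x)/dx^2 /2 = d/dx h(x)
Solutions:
 h(x) = C1 + C2*x^3


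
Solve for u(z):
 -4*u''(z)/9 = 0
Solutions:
 u(z) = C1 + C2*z


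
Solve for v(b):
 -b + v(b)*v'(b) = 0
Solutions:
 v(b) = -sqrt(C1 + b^2)
 v(b) = sqrt(C1 + b^2)


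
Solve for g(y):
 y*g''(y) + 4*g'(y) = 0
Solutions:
 g(y) = C1 + C2/y^3


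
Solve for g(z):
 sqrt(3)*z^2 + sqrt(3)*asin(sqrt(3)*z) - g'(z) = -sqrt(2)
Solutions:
 g(z) = C1 + sqrt(3)*z^3/3 + sqrt(2)*z + sqrt(3)*(z*asin(sqrt(3)*z) + sqrt(3)*sqrt(1 - 3*z^2)/3)


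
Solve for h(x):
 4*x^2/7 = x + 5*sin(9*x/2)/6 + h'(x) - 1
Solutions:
 h(x) = C1 + 4*x^3/21 - x^2/2 + x + 5*cos(9*x/2)/27


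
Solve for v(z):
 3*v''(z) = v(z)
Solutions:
 v(z) = C1*exp(-sqrt(3)*z/3) + C2*exp(sqrt(3)*z/3)


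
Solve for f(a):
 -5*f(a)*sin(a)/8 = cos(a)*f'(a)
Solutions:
 f(a) = C1*cos(a)^(5/8)


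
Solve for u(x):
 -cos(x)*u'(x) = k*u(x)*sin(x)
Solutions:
 u(x) = C1*exp(k*log(cos(x)))


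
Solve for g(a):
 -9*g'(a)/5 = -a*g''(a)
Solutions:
 g(a) = C1 + C2*a^(14/5)


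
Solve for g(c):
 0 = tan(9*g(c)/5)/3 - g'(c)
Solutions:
 g(c) = -5*asin(C1*exp(3*c/5))/9 + 5*pi/9
 g(c) = 5*asin(C1*exp(3*c/5))/9


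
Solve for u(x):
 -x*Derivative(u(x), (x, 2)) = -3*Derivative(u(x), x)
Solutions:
 u(x) = C1 + C2*x^4


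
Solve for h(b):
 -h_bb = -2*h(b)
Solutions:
 h(b) = C1*exp(-sqrt(2)*b) + C2*exp(sqrt(2)*b)


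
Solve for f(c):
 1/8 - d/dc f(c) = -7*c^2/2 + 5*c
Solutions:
 f(c) = C1 + 7*c^3/6 - 5*c^2/2 + c/8


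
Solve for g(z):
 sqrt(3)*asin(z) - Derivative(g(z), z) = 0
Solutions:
 g(z) = C1 + sqrt(3)*(z*asin(z) + sqrt(1 - z^2))


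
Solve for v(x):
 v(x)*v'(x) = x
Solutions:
 v(x) = -sqrt(C1 + x^2)
 v(x) = sqrt(C1 + x^2)


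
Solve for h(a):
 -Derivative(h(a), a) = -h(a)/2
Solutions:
 h(a) = C1*exp(a/2)


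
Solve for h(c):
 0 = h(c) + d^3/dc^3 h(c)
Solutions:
 h(c) = C3*exp(-c) + (C1*sin(sqrt(3)*c/2) + C2*cos(sqrt(3)*c/2))*exp(c/2)


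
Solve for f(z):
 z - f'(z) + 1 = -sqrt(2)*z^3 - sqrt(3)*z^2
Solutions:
 f(z) = C1 + sqrt(2)*z^4/4 + sqrt(3)*z^3/3 + z^2/2 + z


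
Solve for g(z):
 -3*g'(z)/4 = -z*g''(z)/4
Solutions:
 g(z) = C1 + C2*z^4


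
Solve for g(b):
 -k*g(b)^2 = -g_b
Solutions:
 g(b) = -1/(C1 + b*k)


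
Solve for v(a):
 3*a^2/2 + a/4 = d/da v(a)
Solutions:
 v(a) = C1 + a^3/2 + a^2/8


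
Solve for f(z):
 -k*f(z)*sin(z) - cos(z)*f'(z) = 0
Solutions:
 f(z) = C1*exp(k*log(cos(z)))


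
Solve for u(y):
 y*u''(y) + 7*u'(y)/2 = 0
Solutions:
 u(y) = C1 + C2/y^(5/2)


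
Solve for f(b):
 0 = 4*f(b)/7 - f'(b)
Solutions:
 f(b) = C1*exp(4*b/7)


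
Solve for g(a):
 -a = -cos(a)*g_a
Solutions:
 g(a) = C1 + Integral(a/cos(a), a)


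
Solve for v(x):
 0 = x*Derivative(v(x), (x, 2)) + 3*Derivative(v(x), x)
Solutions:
 v(x) = C1 + C2/x^2


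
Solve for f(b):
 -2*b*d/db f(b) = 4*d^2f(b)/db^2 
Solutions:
 f(b) = C1 + C2*erf(b/2)


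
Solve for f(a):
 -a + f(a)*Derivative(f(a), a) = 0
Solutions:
 f(a) = -sqrt(C1 + a^2)
 f(a) = sqrt(C1 + a^2)


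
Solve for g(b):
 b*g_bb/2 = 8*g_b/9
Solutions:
 g(b) = C1 + C2*b^(25/9)


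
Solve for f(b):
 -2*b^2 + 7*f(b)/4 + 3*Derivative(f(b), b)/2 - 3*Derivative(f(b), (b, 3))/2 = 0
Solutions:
 f(b) = C1*exp(-6^(1/3)*b*(2*6^(1/3)/(sqrt(393) + 21)^(1/3) + (sqrt(393) + 21)^(1/3))/12)*sin(2^(1/3)*3^(1/6)*b*(-3^(2/3)*(sqrt(393) + 21)^(1/3) + 6*2^(1/3)/(sqrt(393) + 21)^(1/3))/12) + C2*exp(-6^(1/3)*b*(2*6^(1/3)/(sqrt(393) + 21)^(1/3) + (sqrt(393) + 21)^(1/3))/12)*cos(2^(1/3)*3^(1/6)*b*(-3^(2/3)*(sqrt(393) + 21)^(1/3) + 6*2^(1/3)/(sqrt(393) + 21)^(1/3))/12) + C3*exp(6^(1/3)*b*(2*6^(1/3)/(sqrt(393) + 21)^(1/3) + (sqrt(393) + 21)^(1/3))/6) + 8*b^2/7 - 96*b/49 + 576/343


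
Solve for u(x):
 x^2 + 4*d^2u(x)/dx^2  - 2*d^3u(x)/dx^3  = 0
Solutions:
 u(x) = C1 + C2*x + C3*exp(2*x) - x^4/48 - x^3/24 - x^2/16


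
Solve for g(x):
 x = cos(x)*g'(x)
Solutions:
 g(x) = C1 + Integral(x/cos(x), x)


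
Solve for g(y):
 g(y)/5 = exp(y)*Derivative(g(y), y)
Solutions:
 g(y) = C1*exp(-exp(-y)/5)


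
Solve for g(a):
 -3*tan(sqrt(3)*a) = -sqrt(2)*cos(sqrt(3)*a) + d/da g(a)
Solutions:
 g(a) = C1 + sqrt(3)*log(cos(sqrt(3)*a)) + sqrt(6)*sin(sqrt(3)*a)/3


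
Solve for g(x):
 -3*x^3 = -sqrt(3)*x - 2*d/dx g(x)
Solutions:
 g(x) = C1 + 3*x^4/8 - sqrt(3)*x^2/4


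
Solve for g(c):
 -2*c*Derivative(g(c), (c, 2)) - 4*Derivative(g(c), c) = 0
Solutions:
 g(c) = C1 + C2/c


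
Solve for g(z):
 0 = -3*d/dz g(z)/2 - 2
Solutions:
 g(z) = C1 - 4*z/3


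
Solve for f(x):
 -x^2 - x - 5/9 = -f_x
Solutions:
 f(x) = C1 + x^3/3 + x^2/2 + 5*x/9


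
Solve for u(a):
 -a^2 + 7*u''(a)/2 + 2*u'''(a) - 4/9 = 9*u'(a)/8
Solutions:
 u(a) = C1 + C2*exp(a*(-7 + sqrt(85))/8) + C3*exp(-a*(7 + sqrt(85))/8) - 8*a^3/27 - 224*a^2/81 - 15136*a/729


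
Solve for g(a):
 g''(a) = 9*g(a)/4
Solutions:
 g(a) = C1*exp(-3*a/2) + C2*exp(3*a/2)


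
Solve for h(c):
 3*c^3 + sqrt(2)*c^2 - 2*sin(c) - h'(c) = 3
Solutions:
 h(c) = C1 + 3*c^4/4 + sqrt(2)*c^3/3 - 3*c + 2*cos(c)


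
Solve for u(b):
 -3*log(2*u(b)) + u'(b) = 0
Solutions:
 -Integral(1/(log(_y) + log(2)), (_y, u(b)))/3 = C1 - b


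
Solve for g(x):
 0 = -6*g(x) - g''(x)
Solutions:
 g(x) = C1*sin(sqrt(6)*x) + C2*cos(sqrt(6)*x)


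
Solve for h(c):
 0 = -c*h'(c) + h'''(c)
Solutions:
 h(c) = C1 + Integral(C2*airyai(c) + C3*airybi(c), c)


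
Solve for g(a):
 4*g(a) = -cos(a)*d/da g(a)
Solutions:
 g(a) = C1*(sin(a)^2 - 2*sin(a) + 1)/(sin(a)^2 + 2*sin(a) + 1)


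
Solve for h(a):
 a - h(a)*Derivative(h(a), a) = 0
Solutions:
 h(a) = -sqrt(C1 + a^2)
 h(a) = sqrt(C1 + a^2)


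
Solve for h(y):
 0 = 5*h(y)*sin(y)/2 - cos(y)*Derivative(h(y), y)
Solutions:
 h(y) = C1/cos(y)^(5/2)


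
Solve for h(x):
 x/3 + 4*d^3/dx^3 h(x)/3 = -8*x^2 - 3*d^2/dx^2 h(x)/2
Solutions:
 h(x) = C1 + C2*x + C3*exp(-9*x/8) - 4*x^4/9 + 125*x^3/81 - 1000*x^2/243


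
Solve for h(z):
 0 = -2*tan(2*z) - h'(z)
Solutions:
 h(z) = C1 + log(cos(2*z))


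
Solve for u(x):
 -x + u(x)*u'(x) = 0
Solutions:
 u(x) = -sqrt(C1 + x^2)
 u(x) = sqrt(C1 + x^2)


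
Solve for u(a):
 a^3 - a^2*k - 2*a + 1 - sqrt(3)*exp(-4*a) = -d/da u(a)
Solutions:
 u(a) = C1 - a^4/4 + a^3*k/3 + a^2 - a - sqrt(3)*exp(-4*a)/4


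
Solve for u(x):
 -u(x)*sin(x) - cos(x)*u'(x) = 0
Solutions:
 u(x) = C1*cos(x)


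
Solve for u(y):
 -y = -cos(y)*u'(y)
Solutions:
 u(y) = C1 + Integral(y/cos(y), y)


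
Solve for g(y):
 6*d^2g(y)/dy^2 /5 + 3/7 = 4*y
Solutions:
 g(y) = C1 + C2*y + 5*y^3/9 - 5*y^2/28


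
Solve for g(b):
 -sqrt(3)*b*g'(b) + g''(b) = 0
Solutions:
 g(b) = C1 + C2*erfi(sqrt(2)*3^(1/4)*b/2)


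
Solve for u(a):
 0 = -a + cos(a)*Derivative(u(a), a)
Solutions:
 u(a) = C1 + Integral(a/cos(a), a)


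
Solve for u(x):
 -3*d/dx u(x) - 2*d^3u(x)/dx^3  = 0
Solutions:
 u(x) = C1 + C2*sin(sqrt(6)*x/2) + C3*cos(sqrt(6)*x/2)


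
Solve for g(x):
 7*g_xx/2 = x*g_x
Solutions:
 g(x) = C1 + C2*erfi(sqrt(7)*x/7)


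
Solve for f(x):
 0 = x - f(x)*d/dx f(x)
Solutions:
 f(x) = -sqrt(C1 + x^2)
 f(x) = sqrt(C1 + x^2)


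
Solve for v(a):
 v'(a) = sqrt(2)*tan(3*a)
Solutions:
 v(a) = C1 - sqrt(2)*log(cos(3*a))/3


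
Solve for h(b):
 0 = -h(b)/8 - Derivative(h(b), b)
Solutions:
 h(b) = C1*exp(-b/8)


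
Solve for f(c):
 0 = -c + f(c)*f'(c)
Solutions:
 f(c) = -sqrt(C1 + c^2)
 f(c) = sqrt(C1 + c^2)


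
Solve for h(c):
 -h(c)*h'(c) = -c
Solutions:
 h(c) = -sqrt(C1 + c^2)
 h(c) = sqrt(C1 + c^2)


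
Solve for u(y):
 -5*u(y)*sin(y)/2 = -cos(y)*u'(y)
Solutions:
 u(y) = C1/cos(y)^(5/2)


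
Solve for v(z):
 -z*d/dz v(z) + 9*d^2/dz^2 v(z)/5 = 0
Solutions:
 v(z) = C1 + C2*erfi(sqrt(10)*z/6)


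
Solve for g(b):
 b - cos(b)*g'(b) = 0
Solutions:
 g(b) = C1 + Integral(b/cos(b), b)


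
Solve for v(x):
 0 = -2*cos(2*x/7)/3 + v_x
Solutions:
 v(x) = C1 + 7*sin(2*x/7)/3


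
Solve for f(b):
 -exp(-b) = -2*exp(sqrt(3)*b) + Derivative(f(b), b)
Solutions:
 f(b) = C1 + 2*sqrt(3)*exp(sqrt(3)*b)/3 + exp(-b)


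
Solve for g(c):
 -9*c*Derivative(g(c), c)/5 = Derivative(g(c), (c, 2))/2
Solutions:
 g(c) = C1 + C2*erf(3*sqrt(5)*c/5)


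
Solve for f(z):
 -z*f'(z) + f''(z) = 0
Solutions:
 f(z) = C1 + C2*erfi(sqrt(2)*z/2)


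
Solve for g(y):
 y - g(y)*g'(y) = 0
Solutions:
 g(y) = -sqrt(C1 + y^2)
 g(y) = sqrt(C1 + y^2)


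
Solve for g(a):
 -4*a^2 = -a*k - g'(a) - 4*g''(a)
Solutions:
 g(a) = C1 + C2*exp(-a/4) + 4*a^3/3 - a^2*k/2 - 16*a^2 + 4*a*k + 128*a


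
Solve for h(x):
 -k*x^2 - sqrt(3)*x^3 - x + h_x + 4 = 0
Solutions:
 h(x) = C1 + k*x^3/3 + sqrt(3)*x^4/4 + x^2/2 - 4*x


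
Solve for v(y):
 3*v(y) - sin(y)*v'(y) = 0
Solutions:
 v(y) = C1*(cos(y) - 1)^(3/2)/(cos(y) + 1)^(3/2)


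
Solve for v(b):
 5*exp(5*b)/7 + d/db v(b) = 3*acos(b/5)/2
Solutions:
 v(b) = C1 + 3*b*acos(b/5)/2 - 3*sqrt(25 - b^2)/2 - exp(5*b)/7


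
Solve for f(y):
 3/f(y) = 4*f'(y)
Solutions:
 f(y) = -sqrt(C1 + 6*y)/2
 f(y) = sqrt(C1 + 6*y)/2


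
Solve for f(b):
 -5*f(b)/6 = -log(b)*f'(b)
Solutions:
 f(b) = C1*exp(5*li(b)/6)


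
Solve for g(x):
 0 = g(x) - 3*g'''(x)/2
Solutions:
 g(x) = C3*exp(2^(1/3)*3^(2/3)*x/3) + (C1*sin(2^(1/3)*3^(1/6)*x/2) + C2*cos(2^(1/3)*3^(1/6)*x/2))*exp(-2^(1/3)*3^(2/3)*x/6)


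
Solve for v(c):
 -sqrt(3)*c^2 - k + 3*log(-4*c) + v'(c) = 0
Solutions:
 v(c) = C1 + sqrt(3)*c^3/3 + c*(k - 6*log(2) + 3) - 3*c*log(-c)


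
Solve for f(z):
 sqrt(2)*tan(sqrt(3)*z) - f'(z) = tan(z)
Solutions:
 f(z) = C1 + log(cos(z)) - sqrt(6)*log(cos(sqrt(3)*z))/3


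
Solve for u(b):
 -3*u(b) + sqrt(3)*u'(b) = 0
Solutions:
 u(b) = C1*exp(sqrt(3)*b)


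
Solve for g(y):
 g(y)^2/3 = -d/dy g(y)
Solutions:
 g(y) = 3/(C1 + y)


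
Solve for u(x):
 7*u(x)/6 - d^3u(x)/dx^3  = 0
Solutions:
 u(x) = C3*exp(6^(2/3)*7^(1/3)*x/6) + (C1*sin(2^(2/3)*3^(1/6)*7^(1/3)*x/4) + C2*cos(2^(2/3)*3^(1/6)*7^(1/3)*x/4))*exp(-6^(2/3)*7^(1/3)*x/12)


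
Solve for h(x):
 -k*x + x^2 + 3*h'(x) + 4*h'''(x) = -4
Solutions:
 h(x) = C1 + C2*sin(sqrt(3)*x/2) + C3*cos(sqrt(3)*x/2) + k*x^2/6 - x^3/9 - 4*x/9


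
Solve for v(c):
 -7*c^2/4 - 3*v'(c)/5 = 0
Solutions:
 v(c) = C1 - 35*c^3/36


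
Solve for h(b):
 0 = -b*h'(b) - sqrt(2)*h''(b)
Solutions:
 h(b) = C1 + C2*erf(2^(1/4)*b/2)


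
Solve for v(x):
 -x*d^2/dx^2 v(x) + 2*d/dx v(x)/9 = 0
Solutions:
 v(x) = C1 + C2*x^(11/9)


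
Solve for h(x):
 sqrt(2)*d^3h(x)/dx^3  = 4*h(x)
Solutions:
 h(x) = C3*exp(sqrt(2)*x) + (C1*sin(sqrt(6)*x/2) + C2*cos(sqrt(6)*x/2))*exp(-sqrt(2)*x/2)


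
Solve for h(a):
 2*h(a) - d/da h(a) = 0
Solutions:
 h(a) = C1*exp(2*a)


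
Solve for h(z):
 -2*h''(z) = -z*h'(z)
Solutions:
 h(z) = C1 + C2*erfi(z/2)


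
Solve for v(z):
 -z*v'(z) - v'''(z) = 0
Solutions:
 v(z) = C1 + Integral(C2*airyai(-z) + C3*airybi(-z), z)


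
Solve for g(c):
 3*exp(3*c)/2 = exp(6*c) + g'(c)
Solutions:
 g(c) = C1 - exp(6*c)/6 + exp(3*c)/2


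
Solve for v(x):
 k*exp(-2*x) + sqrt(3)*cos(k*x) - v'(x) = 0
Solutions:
 v(x) = C1 - k*exp(-2*x)/2 + sqrt(3)*sin(k*x)/k


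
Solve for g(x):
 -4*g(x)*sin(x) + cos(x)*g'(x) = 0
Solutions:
 g(x) = C1/cos(x)^4


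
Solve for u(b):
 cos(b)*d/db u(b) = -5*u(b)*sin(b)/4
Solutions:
 u(b) = C1*cos(b)^(5/4)


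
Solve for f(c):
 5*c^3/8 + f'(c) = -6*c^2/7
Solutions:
 f(c) = C1 - 5*c^4/32 - 2*c^3/7


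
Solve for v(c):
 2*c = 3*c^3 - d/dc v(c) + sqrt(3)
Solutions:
 v(c) = C1 + 3*c^4/4 - c^2 + sqrt(3)*c


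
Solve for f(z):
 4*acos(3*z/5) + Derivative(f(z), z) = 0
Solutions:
 f(z) = C1 - 4*z*acos(3*z/5) + 4*sqrt(25 - 9*z^2)/3


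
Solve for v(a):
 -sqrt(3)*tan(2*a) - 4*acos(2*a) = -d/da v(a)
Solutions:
 v(a) = C1 + 4*a*acos(2*a) - 2*sqrt(1 - 4*a^2) - sqrt(3)*log(cos(2*a))/2


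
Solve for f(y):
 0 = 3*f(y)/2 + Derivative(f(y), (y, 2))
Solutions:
 f(y) = C1*sin(sqrt(6)*y/2) + C2*cos(sqrt(6)*y/2)


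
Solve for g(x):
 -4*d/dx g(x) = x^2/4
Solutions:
 g(x) = C1 - x^3/48


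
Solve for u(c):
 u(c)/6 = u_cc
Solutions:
 u(c) = C1*exp(-sqrt(6)*c/6) + C2*exp(sqrt(6)*c/6)


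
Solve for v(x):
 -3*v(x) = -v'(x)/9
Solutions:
 v(x) = C1*exp(27*x)


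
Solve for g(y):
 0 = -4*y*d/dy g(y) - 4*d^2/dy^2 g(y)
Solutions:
 g(y) = C1 + C2*erf(sqrt(2)*y/2)


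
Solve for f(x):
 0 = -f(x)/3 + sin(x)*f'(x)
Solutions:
 f(x) = C1*(cos(x) - 1)^(1/6)/(cos(x) + 1)^(1/6)


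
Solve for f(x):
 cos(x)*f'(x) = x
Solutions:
 f(x) = C1 + Integral(x/cos(x), x)


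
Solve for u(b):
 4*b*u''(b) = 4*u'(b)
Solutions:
 u(b) = C1 + C2*b^2


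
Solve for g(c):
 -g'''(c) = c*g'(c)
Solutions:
 g(c) = C1 + Integral(C2*airyai(-c) + C3*airybi(-c), c)


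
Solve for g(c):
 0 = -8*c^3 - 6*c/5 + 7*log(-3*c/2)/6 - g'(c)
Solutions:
 g(c) = C1 - 2*c^4 - 3*c^2/5 + 7*c*log(-c)/6 + 7*c*(-1 - log(2) + log(3))/6


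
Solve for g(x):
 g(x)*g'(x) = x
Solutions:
 g(x) = -sqrt(C1 + x^2)
 g(x) = sqrt(C1 + x^2)


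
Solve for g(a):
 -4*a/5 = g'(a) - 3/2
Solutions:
 g(a) = C1 - 2*a^2/5 + 3*a/2


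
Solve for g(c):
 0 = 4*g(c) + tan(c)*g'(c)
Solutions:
 g(c) = C1/sin(c)^4


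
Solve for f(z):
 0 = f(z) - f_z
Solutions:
 f(z) = C1*exp(z)


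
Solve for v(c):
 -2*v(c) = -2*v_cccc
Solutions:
 v(c) = C1*exp(-c) + C2*exp(c) + C3*sin(c) + C4*cos(c)


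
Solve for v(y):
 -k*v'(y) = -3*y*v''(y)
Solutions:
 v(y) = C1 + y^(re(k)/3 + 1)*(C2*sin(log(y)*Abs(im(k))/3) + C3*cos(log(y)*im(k)/3))


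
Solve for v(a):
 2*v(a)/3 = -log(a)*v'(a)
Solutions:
 v(a) = C1*exp(-2*li(a)/3)


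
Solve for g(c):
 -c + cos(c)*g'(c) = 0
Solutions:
 g(c) = C1 + Integral(c/cos(c), c)


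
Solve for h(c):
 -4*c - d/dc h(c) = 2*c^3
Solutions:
 h(c) = C1 - c^4/2 - 2*c^2


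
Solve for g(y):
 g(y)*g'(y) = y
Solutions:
 g(y) = -sqrt(C1 + y^2)
 g(y) = sqrt(C1 + y^2)


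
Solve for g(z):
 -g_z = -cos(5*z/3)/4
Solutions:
 g(z) = C1 + 3*sin(5*z/3)/20


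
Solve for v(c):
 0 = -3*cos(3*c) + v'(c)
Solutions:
 v(c) = C1 + sin(3*c)


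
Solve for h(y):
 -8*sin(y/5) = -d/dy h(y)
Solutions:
 h(y) = C1 - 40*cos(y/5)


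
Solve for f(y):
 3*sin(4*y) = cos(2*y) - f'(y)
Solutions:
 f(y) = C1 + sin(2*y)/2 + 3*cos(4*y)/4


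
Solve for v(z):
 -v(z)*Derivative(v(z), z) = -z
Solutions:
 v(z) = -sqrt(C1 + z^2)
 v(z) = sqrt(C1 + z^2)


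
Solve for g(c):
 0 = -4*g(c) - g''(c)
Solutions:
 g(c) = C1*sin(2*c) + C2*cos(2*c)


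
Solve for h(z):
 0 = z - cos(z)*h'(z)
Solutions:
 h(z) = C1 + Integral(z/cos(z), z)


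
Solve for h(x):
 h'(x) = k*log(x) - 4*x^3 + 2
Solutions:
 h(x) = C1 + k*x*log(x) - k*x - x^4 + 2*x


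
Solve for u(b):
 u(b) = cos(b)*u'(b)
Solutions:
 u(b) = C1*sqrt(sin(b) + 1)/sqrt(sin(b) - 1)


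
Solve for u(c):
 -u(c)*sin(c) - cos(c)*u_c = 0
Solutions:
 u(c) = C1*cos(c)


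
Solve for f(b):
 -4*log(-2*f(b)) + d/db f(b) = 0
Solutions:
 -Integral(1/(log(-_y) + log(2)), (_y, f(b)))/4 = C1 - b


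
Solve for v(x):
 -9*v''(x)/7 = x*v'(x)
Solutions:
 v(x) = C1 + C2*erf(sqrt(14)*x/6)


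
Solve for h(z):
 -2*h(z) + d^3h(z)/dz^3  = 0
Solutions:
 h(z) = C3*exp(2^(1/3)*z) + (C1*sin(2^(1/3)*sqrt(3)*z/2) + C2*cos(2^(1/3)*sqrt(3)*z/2))*exp(-2^(1/3)*z/2)


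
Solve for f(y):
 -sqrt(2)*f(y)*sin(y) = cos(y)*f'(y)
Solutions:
 f(y) = C1*cos(y)^(sqrt(2))


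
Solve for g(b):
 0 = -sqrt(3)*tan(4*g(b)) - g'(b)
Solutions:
 g(b) = -asin(C1*exp(-4*sqrt(3)*b))/4 + pi/4
 g(b) = asin(C1*exp(-4*sqrt(3)*b))/4


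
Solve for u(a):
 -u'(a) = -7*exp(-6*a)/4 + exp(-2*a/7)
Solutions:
 u(a) = C1 - 7*exp(-6*a)/24 + 7*exp(-2*a/7)/2


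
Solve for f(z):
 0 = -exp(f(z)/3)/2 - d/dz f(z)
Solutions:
 f(z) = 3*log(1/(C1 + z)) + 3*log(6)


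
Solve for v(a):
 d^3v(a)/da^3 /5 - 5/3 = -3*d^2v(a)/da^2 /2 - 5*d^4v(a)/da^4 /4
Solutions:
 v(a) = C1 + C2*a + 5*a^2/9 + (C3*sin(sqrt(746)*a/25) + C4*cos(sqrt(746)*a/25))*exp(-2*a/25)


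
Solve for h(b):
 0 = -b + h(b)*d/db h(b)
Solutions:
 h(b) = -sqrt(C1 + b^2)
 h(b) = sqrt(C1 + b^2)


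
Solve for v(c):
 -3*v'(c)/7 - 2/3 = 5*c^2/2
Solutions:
 v(c) = C1 - 35*c^3/18 - 14*c/9


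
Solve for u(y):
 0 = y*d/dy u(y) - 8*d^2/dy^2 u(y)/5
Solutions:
 u(y) = C1 + C2*erfi(sqrt(5)*y/4)


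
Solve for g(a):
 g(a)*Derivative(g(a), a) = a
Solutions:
 g(a) = -sqrt(C1 + a^2)
 g(a) = sqrt(C1 + a^2)


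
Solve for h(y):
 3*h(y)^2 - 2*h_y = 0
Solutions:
 h(y) = -2/(C1 + 3*y)


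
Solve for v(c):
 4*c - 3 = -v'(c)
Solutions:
 v(c) = C1 - 2*c^2 + 3*c


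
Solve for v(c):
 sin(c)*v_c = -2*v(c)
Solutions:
 v(c) = C1*(cos(c) + 1)/(cos(c) - 1)


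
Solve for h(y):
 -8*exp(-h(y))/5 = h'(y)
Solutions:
 h(y) = log(C1 - 8*y/5)


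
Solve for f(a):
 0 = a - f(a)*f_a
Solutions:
 f(a) = -sqrt(C1 + a^2)
 f(a) = sqrt(C1 + a^2)


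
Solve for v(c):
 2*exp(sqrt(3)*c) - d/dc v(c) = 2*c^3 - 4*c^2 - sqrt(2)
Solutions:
 v(c) = C1 - c^4/2 + 4*c^3/3 + sqrt(2)*c + 2*sqrt(3)*exp(sqrt(3)*c)/3


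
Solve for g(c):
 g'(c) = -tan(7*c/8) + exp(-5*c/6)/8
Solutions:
 g(c) = C1 - 4*log(tan(7*c/8)^2 + 1)/7 - 3*exp(-5*c/6)/20


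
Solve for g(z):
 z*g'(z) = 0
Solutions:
 g(z) = C1


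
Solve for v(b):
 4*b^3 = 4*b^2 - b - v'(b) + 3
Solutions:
 v(b) = C1 - b^4 + 4*b^3/3 - b^2/2 + 3*b


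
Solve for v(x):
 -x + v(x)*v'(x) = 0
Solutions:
 v(x) = -sqrt(C1 + x^2)
 v(x) = sqrt(C1 + x^2)


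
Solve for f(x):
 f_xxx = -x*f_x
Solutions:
 f(x) = C1 + Integral(C2*airyai(-x) + C3*airybi(-x), x)


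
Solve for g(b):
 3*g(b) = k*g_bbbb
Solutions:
 g(b) = C1*exp(-3^(1/4)*b*(1/k)^(1/4)) + C2*exp(3^(1/4)*b*(1/k)^(1/4)) + C3*exp(-3^(1/4)*I*b*(1/k)^(1/4)) + C4*exp(3^(1/4)*I*b*(1/k)^(1/4))


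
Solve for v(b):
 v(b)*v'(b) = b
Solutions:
 v(b) = -sqrt(C1 + b^2)
 v(b) = sqrt(C1 + b^2)


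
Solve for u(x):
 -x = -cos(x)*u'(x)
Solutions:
 u(x) = C1 + Integral(x/cos(x), x)


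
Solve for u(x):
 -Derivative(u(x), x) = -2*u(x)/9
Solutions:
 u(x) = C1*exp(2*x/9)


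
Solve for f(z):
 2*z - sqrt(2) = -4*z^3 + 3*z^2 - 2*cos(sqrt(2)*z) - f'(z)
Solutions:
 f(z) = C1 - z^4 + z^3 - z^2 + sqrt(2)*z - sqrt(2)*sin(sqrt(2)*z)


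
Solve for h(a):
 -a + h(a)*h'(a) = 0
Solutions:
 h(a) = -sqrt(C1 + a^2)
 h(a) = sqrt(C1 + a^2)


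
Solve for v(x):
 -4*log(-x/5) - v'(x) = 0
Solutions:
 v(x) = C1 - 4*x*log(-x) + 4*x*(1 + log(5))


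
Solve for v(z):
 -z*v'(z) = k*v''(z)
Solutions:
 v(z) = C1 + C2*sqrt(k)*erf(sqrt(2)*z*sqrt(1/k)/2)


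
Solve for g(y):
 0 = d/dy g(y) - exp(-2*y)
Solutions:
 g(y) = C1 - exp(-2*y)/2


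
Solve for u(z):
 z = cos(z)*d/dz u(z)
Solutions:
 u(z) = C1 + Integral(z/cos(z), z)


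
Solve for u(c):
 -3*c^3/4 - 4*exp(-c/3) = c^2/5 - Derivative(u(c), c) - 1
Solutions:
 u(c) = C1 + 3*c^4/16 + c^3/15 - c - 12*exp(-c/3)


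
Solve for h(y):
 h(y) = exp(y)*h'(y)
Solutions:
 h(y) = C1*exp(-exp(-y))


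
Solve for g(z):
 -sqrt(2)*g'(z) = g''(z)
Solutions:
 g(z) = C1 + C2*exp(-sqrt(2)*z)


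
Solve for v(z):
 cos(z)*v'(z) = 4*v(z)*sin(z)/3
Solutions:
 v(z) = C1/cos(z)^(4/3)


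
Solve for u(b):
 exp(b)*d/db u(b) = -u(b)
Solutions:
 u(b) = C1*exp(exp(-b))


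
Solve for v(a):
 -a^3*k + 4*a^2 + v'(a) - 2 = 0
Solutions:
 v(a) = C1 + a^4*k/4 - 4*a^3/3 + 2*a


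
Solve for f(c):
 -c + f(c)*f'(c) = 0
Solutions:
 f(c) = -sqrt(C1 + c^2)
 f(c) = sqrt(C1 + c^2)


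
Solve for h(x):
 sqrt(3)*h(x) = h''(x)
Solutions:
 h(x) = C1*exp(-3^(1/4)*x) + C2*exp(3^(1/4)*x)


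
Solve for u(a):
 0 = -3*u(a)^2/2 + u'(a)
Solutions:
 u(a) = -2/(C1 + 3*a)


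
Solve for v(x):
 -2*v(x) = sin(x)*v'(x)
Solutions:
 v(x) = C1*(cos(x) + 1)/(cos(x) - 1)


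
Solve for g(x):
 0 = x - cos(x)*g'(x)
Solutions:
 g(x) = C1 + Integral(x/cos(x), x)


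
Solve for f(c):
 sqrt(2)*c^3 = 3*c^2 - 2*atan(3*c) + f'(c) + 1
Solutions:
 f(c) = C1 + sqrt(2)*c^4/4 - c^3 + 2*c*atan(3*c) - c - log(9*c^2 + 1)/3


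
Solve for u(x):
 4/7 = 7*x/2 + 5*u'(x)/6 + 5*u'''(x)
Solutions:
 u(x) = C1 + C2*sin(sqrt(6)*x/6) + C3*cos(sqrt(6)*x/6) - 21*x^2/10 + 24*x/35


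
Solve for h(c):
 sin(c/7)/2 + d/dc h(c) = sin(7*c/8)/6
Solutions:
 h(c) = C1 + 7*cos(c/7)/2 - 4*cos(7*c/8)/21


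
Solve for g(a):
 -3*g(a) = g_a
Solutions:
 g(a) = C1*exp(-3*a)


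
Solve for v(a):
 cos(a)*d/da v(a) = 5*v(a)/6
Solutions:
 v(a) = C1*(sin(a) + 1)^(5/12)/(sin(a) - 1)^(5/12)


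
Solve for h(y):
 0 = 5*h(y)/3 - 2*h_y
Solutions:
 h(y) = C1*exp(5*y/6)


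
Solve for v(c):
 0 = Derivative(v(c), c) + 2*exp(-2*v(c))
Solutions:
 v(c) = log(-sqrt(C1 - 4*c))
 v(c) = log(C1 - 4*c)/2


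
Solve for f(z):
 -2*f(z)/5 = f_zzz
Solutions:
 f(z) = C3*exp(-2^(1/3)*5^(2/3)*z/5) + (C1*sin(2^(1/3)*sqrt(3)*5^(2/3)*z/10) + C2*cos(2^(1/3)*sqrt(3)*5^(2/3)*z/10))*exp(2^(1/3)*5^(2/3)*z/10)


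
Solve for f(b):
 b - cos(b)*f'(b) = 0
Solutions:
 f(b) = C1 + Integral(b/cos(b), b)


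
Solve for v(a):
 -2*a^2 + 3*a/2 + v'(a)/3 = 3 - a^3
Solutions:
 v(a) = C1 - 3*a^4/4 + 2*a^3 - 9*a^2/4 + 9*a


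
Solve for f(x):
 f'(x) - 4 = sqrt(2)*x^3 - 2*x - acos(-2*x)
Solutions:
 f(x) = C1 + sqrt(2)*x^4/4 - x^2 - x*acos(-2*x) + 4*x - sqrt(1 - 4*x^2)/2


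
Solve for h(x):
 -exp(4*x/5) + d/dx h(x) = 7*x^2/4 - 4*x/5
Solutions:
 h(x) = C1 + 7*x^3/12 - 2*x^2/5 + 5*exp(4*x/5)/4


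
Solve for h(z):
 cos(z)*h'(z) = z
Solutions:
 h(z) = C1 + Integral(z/cos(z), z)


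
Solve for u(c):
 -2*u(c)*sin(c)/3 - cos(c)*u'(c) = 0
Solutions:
 u(c) = C1*cos(c)^(2/3)


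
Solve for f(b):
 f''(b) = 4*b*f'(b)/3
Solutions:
 f(b) = C1 + C2*erfi(sqrt(6)*b/3)


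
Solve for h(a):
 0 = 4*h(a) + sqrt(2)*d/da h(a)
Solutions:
 h(a) = C1*exp(-2*sqrt(2)*a)


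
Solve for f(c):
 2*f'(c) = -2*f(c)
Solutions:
 f(c) = C1*exp(-c)


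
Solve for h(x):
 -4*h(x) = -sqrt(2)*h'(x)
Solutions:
 h(x) = C1*exp(2*sqrt(2)*x)


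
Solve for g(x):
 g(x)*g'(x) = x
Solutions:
 g(x) = -sqrt(C1 + x^2)
 g(x) = sqrt(C1 + x^2)


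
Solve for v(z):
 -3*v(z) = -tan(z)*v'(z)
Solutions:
 v(z) = C1*sin(z)^3


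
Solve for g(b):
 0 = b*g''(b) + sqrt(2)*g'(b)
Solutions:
 g(b) = C1 + C2*b^(1 - sqrt(2))


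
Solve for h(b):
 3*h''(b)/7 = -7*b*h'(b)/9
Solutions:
 h(b) = C1 + C2*erf(7*sqrt(6)*b/18)


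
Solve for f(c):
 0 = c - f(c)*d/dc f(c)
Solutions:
 f(c) = -sqrt(C1 + c^2)
 f(c) = sqrt(C1 + c^2)


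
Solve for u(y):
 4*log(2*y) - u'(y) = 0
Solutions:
 u(y) = C1 + 4*y*log(y) - 4*y + y*log(16)


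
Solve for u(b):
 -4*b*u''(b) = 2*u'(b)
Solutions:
 u(b) = C1 + C2*sqrt(b)


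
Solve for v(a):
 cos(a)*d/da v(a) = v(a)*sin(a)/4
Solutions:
 v(a) = C1/cos(a)^(1/4)


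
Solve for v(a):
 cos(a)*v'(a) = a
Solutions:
 v(a) = C1 + Integral(a/cos(a), a)


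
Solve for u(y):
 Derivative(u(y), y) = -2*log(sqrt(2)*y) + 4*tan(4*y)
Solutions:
 u(y) = C1 - 2*y*log(y) - y*log(2) + 2*y - log(cos(4*y))


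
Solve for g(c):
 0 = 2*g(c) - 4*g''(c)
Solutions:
 g(c) = C1*exp(-sqrt(2)*c/2) + C2*exp(sqrt(2)*c/2)


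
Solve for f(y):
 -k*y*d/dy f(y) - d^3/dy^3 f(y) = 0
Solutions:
 f(y) = C1 + Integral(C2*airyai(y*(-k)^(1/3)) + C3*airybi(y*(-k)^(1/3)), y)


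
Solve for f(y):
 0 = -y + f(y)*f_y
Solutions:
 f(y) = -sqrt(C1 + y^2)
 f(y) = sqrt(C1 + y^2)


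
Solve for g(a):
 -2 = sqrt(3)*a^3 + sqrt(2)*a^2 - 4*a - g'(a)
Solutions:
 g(a) = C1 + sqrt(3)*a^4/4 + sqrt(2)*a^3/3 - 2*a^2 + 2*a


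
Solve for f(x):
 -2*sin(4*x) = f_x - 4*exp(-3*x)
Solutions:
 f(x) = C1 + cos(4*x)/2 - 4*exp(-3*x)/3


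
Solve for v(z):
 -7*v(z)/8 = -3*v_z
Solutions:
 v(z) = C1*exp(7*z/24)


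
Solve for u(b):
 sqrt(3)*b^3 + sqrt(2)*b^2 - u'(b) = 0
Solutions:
 u(b) = C1 + sqrt(3)*b^4/4 + sqrt(2)*b^3/3


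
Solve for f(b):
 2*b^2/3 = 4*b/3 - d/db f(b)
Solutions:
 f(b) = C1 - 2*b^3/9 + 2*b^2/3


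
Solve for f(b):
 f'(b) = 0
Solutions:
 f(b) = C1


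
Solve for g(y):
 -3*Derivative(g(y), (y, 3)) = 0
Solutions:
 g(y) = C1 + C2*y + C3*y^2


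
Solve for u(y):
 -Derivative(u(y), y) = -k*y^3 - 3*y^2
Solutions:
 u(y) = C1 + k*y^4/4 + y^3


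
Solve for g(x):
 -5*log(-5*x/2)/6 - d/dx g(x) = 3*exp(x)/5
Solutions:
 g(x) = C1 - 5*x*log(-x)/6 + 5*x*(-log(5) + log(2) + 1)/6 - 3*exp(x)/5


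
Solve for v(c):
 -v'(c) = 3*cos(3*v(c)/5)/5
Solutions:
 3*c/5 - 5*log(sin(3*v(c)/5) - 1)/6 + 5*log(sin(3*v(c)/5) + 1)/6 = C1


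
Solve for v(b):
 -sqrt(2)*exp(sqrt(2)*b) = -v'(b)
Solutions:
 v(b) = C1 + exp(sqrt(2)*b)


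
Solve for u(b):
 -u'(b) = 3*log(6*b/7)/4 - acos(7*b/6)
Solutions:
 u(b) = C1 - 3*b*log(b)/4 + b*acos(7*b/6) - 3*b*log(6)/4 + 3*b/4 + 3*b*log(7)/4 - sqrt(36 - 49*b^2)/7


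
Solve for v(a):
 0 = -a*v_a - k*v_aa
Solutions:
 v(a) = C1 + C2*sqrt(k)*erf(sqrt(2)*a*sqrt(1/k)/2)


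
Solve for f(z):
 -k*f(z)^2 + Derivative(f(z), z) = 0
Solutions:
 f(z) = -1/(C1 + k*z)


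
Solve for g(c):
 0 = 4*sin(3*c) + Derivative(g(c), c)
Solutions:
 g(c) = C1 + 4*cos(3*c)/3


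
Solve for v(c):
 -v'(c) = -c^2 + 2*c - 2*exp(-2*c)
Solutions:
 v(c) = C1 + c^3/3 - c^2 - exp(-2*c)


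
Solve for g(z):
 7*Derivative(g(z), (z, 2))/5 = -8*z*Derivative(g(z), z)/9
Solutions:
 g(z) = C1 + C2*erf(2*sqrt(35)*z/21)
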